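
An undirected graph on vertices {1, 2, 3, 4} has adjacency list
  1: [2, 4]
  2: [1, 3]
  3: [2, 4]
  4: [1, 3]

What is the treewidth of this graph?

A width-2 tree decomposition is:
Bags: B1 = {2, 3, 4}  B2 = {1, 2, 4}
Tree: B1–B2
Each bag holds 3 vertices, so the decomposition has width 2, which upper-bounds the treewidth. Since 4–3–2–1–4 is a cycle in G, G is not acyclic. Forests are exactly the graphs of treewidth ≤ 1, so tw(G) ≥ 2. The upper and lower bounds meet at 2, so that is the treewidth.

2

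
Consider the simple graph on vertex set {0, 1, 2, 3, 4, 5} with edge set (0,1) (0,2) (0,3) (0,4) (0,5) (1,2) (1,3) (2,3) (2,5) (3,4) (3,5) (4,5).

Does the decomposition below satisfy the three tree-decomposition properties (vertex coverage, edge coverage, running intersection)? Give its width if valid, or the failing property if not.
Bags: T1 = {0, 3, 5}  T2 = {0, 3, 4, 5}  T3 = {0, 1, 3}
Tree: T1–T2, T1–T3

No — vertex 2 appears in no bag.

A tree decomposition must satisfy three properties: every vertex lies in some bag; for every edge, both endpoints lie together in some bag; and for every vertex, the bags containing it form a connected subtree. Here vertex 2 appears in no bag, so the decomposition is invalid.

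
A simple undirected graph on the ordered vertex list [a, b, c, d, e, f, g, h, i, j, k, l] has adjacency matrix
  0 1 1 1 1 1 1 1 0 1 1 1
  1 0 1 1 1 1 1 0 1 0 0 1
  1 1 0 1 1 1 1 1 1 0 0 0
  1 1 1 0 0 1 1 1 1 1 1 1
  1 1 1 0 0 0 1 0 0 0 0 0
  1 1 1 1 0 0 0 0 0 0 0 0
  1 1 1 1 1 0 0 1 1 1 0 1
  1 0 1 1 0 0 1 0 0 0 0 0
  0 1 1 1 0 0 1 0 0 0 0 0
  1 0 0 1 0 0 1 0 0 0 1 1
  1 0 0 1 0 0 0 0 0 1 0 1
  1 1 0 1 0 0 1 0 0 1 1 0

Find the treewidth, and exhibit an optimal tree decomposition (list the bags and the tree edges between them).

The largest bag has 5 vertices, giving width 4; this decomposition certifies tw(G) ≤ 4. Conversely, {a, d, g, j, l} is a clique of size 5, and the vertices of any clique must share a bag in every tree decomposition; so some bag has ≥ 5 vertices and tw(G) ≥ 4. Combining the bounds, tw(G) = 4.

Treewidth 4.
Bags: B1 = {a, d, g, j, l}  B2 = {a, b, d, g, l}  B3 = {a, b, c, d, g}  B4 = {a, b, c, d, f}  B5 = {a, d, j, k, l}  B6 = {a, b, c, e, g}  B7 = {a, c, d, g, h}  B8 = {b, c, d, g, i}
Tree: B1–B2, B2–B3, B3–B4, B1–B5, B3–B6, B3–B7, B3–B8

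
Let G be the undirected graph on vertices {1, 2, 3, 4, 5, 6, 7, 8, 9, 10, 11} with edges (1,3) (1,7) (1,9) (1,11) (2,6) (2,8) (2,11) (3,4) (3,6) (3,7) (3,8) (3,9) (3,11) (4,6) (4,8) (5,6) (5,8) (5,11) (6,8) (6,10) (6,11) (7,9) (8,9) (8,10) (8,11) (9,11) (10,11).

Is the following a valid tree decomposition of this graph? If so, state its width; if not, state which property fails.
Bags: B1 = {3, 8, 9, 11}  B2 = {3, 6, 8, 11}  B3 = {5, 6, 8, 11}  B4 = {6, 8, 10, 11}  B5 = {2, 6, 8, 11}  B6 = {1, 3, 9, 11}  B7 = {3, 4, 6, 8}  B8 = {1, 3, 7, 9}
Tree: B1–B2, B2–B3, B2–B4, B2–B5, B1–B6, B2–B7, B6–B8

Yes; width 3.

Checking the three conditions: (i) the bags cover all of {1, 2, 3, 4, 5, 6, 7, 8, 9, 10, 11}; (ii) for each edge, some bag contains both endpoints; (iii) the bags containing any fixed vertex form a subtree. All hold, so the decomposition is valid with width 4 − 1 = 3.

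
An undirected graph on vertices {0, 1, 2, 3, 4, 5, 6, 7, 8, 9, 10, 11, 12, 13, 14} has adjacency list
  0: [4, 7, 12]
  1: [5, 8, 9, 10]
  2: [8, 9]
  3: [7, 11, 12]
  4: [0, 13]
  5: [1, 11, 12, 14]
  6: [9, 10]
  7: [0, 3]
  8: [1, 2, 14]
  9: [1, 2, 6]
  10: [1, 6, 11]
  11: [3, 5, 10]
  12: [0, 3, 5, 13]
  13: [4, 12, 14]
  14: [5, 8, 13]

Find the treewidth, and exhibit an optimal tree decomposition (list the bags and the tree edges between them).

The largest bag has 4 vertices, giving width 3; this decomposition certifies tw(G) ≤ 3. For the lower bound: the 4 vertex sets {0,4,7}, {3}, {12}, {5,11,13,14} are disjoint, each induces a connected subgraph, and every pair is joined by at least one edge of G. Contracting each set to a single vertex therefore yields K_{4} as a minor, and since treewidth is minor-monotone, tw(G) ≥ tw(K_{4}) = 3. The upper and lower bounds meet at 3, so that is the treewidth.

Treewidth 3.
One optimal decomposition is:
Bags: B1 = {0, 3, 4, 7}  B2 = {0, 3, 4, 12}  B3 = {3, 4, 12, 13}  B4 = {3, 11, 12, 13}  B5 = {5, 11, 12, 13}  B6 = {5, 11, 13, 14}  B7 = {5, 10, 11, 14}  B8 = {1, 5, 10, 14}  B9 = {1, 8, 10, 14}  B10 = {1, 6, 8, 10}  B11 = {1, 6, 8, 9}  B12 = {2, 6, 8, 9}
Tree: B1–B2, B2–B3, B3–B4, B4–B5, B5–B6, B6–B7, B7–B8, B8–B9, B9–B10, B10–B11, B11–B12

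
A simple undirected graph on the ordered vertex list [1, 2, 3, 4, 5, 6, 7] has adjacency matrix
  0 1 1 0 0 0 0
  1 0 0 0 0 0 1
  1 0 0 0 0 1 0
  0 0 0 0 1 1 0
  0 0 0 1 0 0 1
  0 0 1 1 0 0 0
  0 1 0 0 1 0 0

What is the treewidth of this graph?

A width-2 tree decomposition is:
Bags: B1 = {2, 5, 7}  B2 = {1, 2, 5}  B3 = {1, 3, 5}  B4 = {3, 5, 6}  B5 = {4, 5, 6}
Tree: B1–B2, B2–B3, B3–B4, B4–B5
Every bag has size at most 3, so the width is 3 − 1 = 2 and tw(G) ≤ 2. Since 5–7–2–1–3–6–4–5 is a cycle in G, G is not acyclic. Forests are exactly the graphs of treewidth ≤ 1, so tw(G) ≥ 2. Hence tw(G) = 2 exactly.

2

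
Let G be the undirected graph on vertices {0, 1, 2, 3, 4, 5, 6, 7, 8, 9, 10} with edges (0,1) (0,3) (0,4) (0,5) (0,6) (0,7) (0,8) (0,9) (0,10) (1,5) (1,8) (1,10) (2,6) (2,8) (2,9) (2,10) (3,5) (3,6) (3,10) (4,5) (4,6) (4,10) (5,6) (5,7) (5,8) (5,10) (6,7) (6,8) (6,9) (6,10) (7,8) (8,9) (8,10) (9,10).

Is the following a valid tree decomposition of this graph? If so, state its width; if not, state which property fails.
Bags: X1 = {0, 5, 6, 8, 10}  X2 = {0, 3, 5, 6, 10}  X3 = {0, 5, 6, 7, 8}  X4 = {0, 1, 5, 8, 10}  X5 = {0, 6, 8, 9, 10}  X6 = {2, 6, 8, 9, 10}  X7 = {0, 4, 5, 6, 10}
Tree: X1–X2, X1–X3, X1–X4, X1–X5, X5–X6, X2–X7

Every vertex of G appears in some bag (union = {0, 1, 2, 3, 4, 5, 6, 7, 8, 9, 10}); every edge is covered by a bag; and for each vertex v the set of bags containing v is connected in the bag tree. The decomposition is therefore valid. The largest bag has 5 vertices, so the width is 4.

Yes; width 4.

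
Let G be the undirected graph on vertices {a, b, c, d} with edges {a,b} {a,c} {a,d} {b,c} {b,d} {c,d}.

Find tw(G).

A width-3 tree decomposition is:
Bags: B1 = {a, b, c, d}
Tree: (single bag)
With just one bag of size 4, the width is 4 − 1 = 3, so tw(G) ≤ 3. For the lower bound, the 4 vertices {a, b, c, d} are pairwise adjacent, and any tree decomposition puts a clique entirely inside one bag — forcing width ≥ 3. Hence tw(G) = 3 exactly.

3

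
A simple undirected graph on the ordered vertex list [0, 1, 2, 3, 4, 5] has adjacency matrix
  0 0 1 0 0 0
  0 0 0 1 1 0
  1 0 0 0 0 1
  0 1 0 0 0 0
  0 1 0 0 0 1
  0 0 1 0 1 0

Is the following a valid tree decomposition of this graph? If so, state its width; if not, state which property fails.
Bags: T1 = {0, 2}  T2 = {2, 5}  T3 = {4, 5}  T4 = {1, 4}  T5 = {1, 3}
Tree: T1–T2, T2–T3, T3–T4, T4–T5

Yes; width 1.

Vertex coverage: the bags together contain {0, 1, 2, 3, 4, 5}, the full vertex set. Edge coverage: each edge of G has both endpoints in at least one bag. Running intersection: for every vertex, the bags containing it form a connected subtree. All three properties hold, so this is a valid tree decomposition of width max|bag| − 1 = 1, and hence tw(G) ≤ 1.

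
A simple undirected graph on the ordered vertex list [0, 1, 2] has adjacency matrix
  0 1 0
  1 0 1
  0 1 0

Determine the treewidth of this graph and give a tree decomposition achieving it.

The largest bag has 2 vertices, giving width 1; this decomposition certifies tw(G) ≤ 1. Any graph with an edge has treewidth ≥ 1, and G has the edge 0–1. Combining the bounds, tw(G) = 1.

Treewidth 1.
One such decomposition:
Bags: B1 = {0, 1}  B2 = {1, 2}
Tree: B1–B2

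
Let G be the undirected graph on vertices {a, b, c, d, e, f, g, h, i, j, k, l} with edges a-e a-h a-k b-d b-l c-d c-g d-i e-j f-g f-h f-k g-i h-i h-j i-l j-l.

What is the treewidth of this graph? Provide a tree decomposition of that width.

The largest bag has 4 vertices, giving width 3; this decomposition certifies tw(G) ≤ 3. For the lower bound: the 4 vertex sets {a,e,k}, {j}, {h}, {f,g,i,l} are disjoint, each induces a connected subgraph, and every pair is joined by at least one edge of G. Contracting each set to a single vertex therefore yields K_{4} as a minor, and since treewidth is minor-monotone, tw(G) ≥ tw(K_{4}) = 3. Hence tw(G) = 3 exactly.

Treewidth 3.
Bags: B1 = {a, e, j, k}  B2 = {a, h, j, k}  B3 = {f, h, j, k}  B4 = {f, h, j, l}  B5 = {f, h, i, l}  B6 = {f, g, i, l}  B7 = {b, g, i, l}  B8 = {b, d, g, i}  B9 = {b, c, d, g}
Tree: B1–B2, B2–B3, B3–B4, B4–B5, B5–B6, B6–B7, B7–B8, B8–B9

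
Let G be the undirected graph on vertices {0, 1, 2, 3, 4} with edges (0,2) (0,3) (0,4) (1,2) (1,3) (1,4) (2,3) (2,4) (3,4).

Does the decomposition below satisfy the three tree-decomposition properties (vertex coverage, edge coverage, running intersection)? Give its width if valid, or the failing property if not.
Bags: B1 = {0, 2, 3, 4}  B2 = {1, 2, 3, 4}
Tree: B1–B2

Vertex coverage: the bags together contain {0, 1, 2, 3, 4}, the full vertex set. Edge coverage: each edge of G has both endpoints in at least one bag. Running intersection: for every vertex, the bags containing it form a connected subtree. All three properties hold, so this is a valid tree decomposition of width max|bag| − 1 = 3, and hence tw(G) ≤ 3.

Yes; width 3.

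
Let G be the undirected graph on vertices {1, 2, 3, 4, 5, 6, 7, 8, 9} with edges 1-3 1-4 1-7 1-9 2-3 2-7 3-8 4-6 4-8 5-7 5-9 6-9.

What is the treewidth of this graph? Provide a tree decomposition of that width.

Treewidth 3.
Bags: B1 = {3, 4, 6, 8}  B2 = {1, 3, 4, 6}  B3 = {1, 3, 6, 9}  B4 = {1, 2, 3, 9}  B5 = {1, 2, 7, 9}  B6 = {2, 5, 7, 9}
Tree: B1–B2, B2–B3, B3–B4, B4–B5, B5–B6

Each bag holds 4 vertices, so the decomposition has width 3, which upper-bounds the treewidth. For the lower bound: the 4 vertex sets {4,6,8}, {3}, {1}, {2,5,7,9} are disjoint, each induces a connected subgraph, and every pair is joined by at least one edge of G. Contracting each set to a single vertex therefore yields K_{4} as a minor, and since treewidth is minor-monotone, tw(G) ≥ tw(K_{4}) = 3. Combining the bounds, tw(G) = 3.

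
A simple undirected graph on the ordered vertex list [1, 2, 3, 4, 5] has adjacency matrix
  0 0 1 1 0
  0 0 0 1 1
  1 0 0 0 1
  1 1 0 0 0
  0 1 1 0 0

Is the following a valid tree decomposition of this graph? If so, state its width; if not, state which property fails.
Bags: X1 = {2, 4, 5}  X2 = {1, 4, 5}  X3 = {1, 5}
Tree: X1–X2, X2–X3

No — vertex 3 appears in no bag.

A tree decomposition must satisfy three properties: every vertex lies in some bag; for every edge, both endpoints lie together in some bag; and for every vertex, the bags containing it form a connected subtree. Here vertex 3 appears in no bag, so the decomposition is invalid.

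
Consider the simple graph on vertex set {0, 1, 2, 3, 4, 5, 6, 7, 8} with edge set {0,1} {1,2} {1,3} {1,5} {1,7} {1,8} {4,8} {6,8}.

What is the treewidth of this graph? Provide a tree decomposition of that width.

Treewidth 1.
One optimal decomposition is:
Bags: B1 = {1, 5}  B2 = {1, 7}  B3 = {1, 8}  B4 = {1, 3}  B5 = {6, 8}  B6 = {4, 8}  B7 = {1, 2}  B8 = {0, 1}
Tree: B1–B2, B1–B3, B2–B4, B3–B5, B5–B6, B1–B7, B1–B8

The largest bag has 2 vertices, giving width 1; this decomposition certifies tw(G) ≤ 1. G has an edge, so its treewidth is at least 1. Combining the bounds, tw(G) = 1.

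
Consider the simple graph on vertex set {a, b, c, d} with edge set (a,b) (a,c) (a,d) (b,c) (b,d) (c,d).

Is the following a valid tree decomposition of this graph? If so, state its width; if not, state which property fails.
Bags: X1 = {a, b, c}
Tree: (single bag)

No — vertex d appears in no bag.

A tree decomposition must satisfy three properties: every vertex lies in some bag; for every edge, both endpoints lie together in some bag; and for every vertex, the bags containing it form a connected subtree. Here vertex d appears in no bag, so the decomposition is invalid.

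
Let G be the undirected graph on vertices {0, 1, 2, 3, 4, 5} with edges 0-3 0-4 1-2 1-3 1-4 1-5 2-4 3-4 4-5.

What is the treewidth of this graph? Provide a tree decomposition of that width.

Treewidth 2.
One optimal decomposition is:
Bags: B1 = {1, 3, 4}  B2 = {1, 2, 4}  B3 = {0, 3, 4}  B4 = {1, 4, 5}
Tree: B1–B2, B1–B3, B1–B4

Every bag has size at most 3, so the width is 3 − 1 = 2 and tw(G) ≤ 2. On the other hand G contains the 3-clique {0, 3, 4}. A clique must lie in a single bag of any decomposition, so no decomposition can have width below 2. Combining the bounds, tw(G) = 2.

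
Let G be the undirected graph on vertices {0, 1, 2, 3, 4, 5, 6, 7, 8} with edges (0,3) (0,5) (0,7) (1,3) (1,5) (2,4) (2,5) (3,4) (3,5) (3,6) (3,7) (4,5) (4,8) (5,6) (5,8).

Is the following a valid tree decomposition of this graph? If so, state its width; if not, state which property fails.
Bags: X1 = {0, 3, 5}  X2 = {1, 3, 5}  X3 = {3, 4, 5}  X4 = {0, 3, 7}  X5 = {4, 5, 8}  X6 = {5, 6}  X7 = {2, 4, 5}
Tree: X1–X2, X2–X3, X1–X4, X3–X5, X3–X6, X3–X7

A tree decomposition must satisfy three properties: every vertex lies in some bag; for every edge, both endpoints lie together in some bag; and for every vertex, the bags containing it form a connected subtree. Here edge (3,6) lies in no bag, so the decomposition is invalid.

No — edge (3,6) lies in no bag.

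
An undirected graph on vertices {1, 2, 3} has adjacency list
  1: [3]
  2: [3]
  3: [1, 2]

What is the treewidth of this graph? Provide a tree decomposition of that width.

Treewidth 1.
One such decomposition:
Bags: B1 = {2, 3}  B2 = {1, 3}
Tree: B1–B2

Every bag has size at most 2, so the width is 2 − 1 = 1 and tw(G) ≤ 1. G has an edge, so its treewidth is at least 1. Hence tw(G) = 1 exactly.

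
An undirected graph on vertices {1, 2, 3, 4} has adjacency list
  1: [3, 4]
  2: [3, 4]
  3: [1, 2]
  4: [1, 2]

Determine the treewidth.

2

A width-2 tree decomposition is:
Bags: B1 = {1, 2, 3}  B2 = {1, 2, 4}
Tree: B1–B2
Each bag holds 3 vertices, so the decomposition has width 2, which upper-bounds the treewidth. For the lower bound, G contains the cycle 2–3–1–4–2, so G is not a forest; only forests have treewidth ≤ 1, hence tw(G) ≥ 2. Hence tw(G) = 2 exactly.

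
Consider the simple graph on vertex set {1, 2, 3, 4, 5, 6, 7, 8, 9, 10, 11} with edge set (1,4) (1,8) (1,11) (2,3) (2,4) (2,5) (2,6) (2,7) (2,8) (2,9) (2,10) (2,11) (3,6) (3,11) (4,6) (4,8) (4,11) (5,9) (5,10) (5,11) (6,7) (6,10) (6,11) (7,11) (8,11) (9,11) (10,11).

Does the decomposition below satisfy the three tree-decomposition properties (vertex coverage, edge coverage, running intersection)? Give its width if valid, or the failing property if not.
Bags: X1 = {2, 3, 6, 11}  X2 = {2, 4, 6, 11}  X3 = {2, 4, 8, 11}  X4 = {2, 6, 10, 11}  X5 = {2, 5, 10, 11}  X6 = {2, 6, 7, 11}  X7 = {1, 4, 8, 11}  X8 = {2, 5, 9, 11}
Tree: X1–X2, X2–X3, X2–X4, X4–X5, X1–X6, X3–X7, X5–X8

Checking the three conditions: (i) the bags cover all of {1, 2, 3, 4, 5, 6, 7, 8, 9, 10, 11}; (ii) for each edge, some bag contains both endpoints; (iii) the bags containing any fixed vertex form a subtree. All hold, so the decomposition is valid with width 4 − 1 = 3.

Yes; width 3.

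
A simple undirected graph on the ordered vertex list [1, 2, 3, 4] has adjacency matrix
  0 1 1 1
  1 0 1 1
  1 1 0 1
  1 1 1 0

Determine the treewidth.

A width-3 tree decomposition is:
Bags: B1 = {1, 2, 3, 4}
Tree: (single bag)
A single bag containing all 4 vertices is trivially a valid decomposition of width 3. On the other hand G contains the 4-clique {1, 2, 3, 4}. A clique must lie in a single bag of any decomposition, so no decomposition can have width below 3. Therefore the treewidth is 3.

3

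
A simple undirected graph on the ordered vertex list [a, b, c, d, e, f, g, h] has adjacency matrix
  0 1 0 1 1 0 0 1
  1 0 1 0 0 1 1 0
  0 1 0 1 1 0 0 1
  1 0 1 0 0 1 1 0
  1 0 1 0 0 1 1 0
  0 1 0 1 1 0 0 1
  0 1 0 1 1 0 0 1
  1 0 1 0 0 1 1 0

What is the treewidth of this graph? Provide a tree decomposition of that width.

Every bag has size at most 5, so the width is 5 − 1 = 4 and tw(G) ≤ 4. For the lower bound: the 5 vertex sets {a,e}, {c,h}, {b,f}, {g}, {d} are disjoint, each induces a connected subgraph, and every pair is joined by at least one edge of G. Contracting each set to a single vertex therefore yields K_{5} as a minor, and since treewidth is minor-monotone, tw(G) ≥ tw(K_{5}) = 4. The upper and lower bounds meet at 4, so that is the treewidth.

Treewidth 4.
Bags: B1 = {a, c, e, f, g}  B2 = {a, c, f, g, h}  B3 = {a, b, c, f, g}  B4 = {a, c, d, f, g}
Tree: B1–B2, B2–B3, B3–B4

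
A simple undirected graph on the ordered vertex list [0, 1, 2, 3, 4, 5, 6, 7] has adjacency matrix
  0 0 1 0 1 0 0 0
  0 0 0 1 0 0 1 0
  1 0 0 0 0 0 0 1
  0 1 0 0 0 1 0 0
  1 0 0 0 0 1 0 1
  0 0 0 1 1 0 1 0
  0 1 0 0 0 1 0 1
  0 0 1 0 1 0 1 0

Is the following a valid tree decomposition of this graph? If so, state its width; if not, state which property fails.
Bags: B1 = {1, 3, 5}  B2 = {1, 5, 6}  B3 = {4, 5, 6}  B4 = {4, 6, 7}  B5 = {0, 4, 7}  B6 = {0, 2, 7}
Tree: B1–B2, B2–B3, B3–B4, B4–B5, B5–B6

Vertex coverage: the bags together contain {0, 1, 2, 3, 4, 5, 6, 7}, the full vertex set. Edge coverage: each edge of G has both endpoints in at least one bag. Running intersection: for every vertex, the bags containing it form a connected subtree. All three properties hold, so this is a valid tree decomposition of width max|bag| − 1 = 2, and hence tw(G) ≤ 2.

Yes; width 2.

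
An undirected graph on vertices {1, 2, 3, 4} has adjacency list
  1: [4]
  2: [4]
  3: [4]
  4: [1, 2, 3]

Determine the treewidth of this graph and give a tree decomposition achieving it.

Every bag has size at most 2, so the width is 2 − 1 = 1 and tw(G) ≤ 1. Any graph with an edge has treewidth ≥ 1, and G has the edge 4–3. Therefore the treewidth is 1.

Treewidth 1.
One optimal decomposition is:
Bags: B1 = {3, 4}  B2 = {2, 4}  B3 = {1, 4}
Tree: B1–B2, B2–B3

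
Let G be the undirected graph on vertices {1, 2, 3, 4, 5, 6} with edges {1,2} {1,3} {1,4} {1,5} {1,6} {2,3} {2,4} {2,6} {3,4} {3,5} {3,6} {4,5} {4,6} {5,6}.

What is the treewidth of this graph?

A width-4 tree decomposition is:
Bags: B1 = {1, 2, 3, 4, 6}  B2 = {1, 3, 4, 5, 6}
Tree: B1–B2
Every bag has size at most 5, so the width is 5 − 1 = 4 and tw(G) ≤ 4. On the other hand G contains the 5-clique {1, 2, 3, 4, 6}. A clique must lie in a single bag of any decomposition, so no decomposition can have width below 4. Hence tw(G) = 4 exactly.

4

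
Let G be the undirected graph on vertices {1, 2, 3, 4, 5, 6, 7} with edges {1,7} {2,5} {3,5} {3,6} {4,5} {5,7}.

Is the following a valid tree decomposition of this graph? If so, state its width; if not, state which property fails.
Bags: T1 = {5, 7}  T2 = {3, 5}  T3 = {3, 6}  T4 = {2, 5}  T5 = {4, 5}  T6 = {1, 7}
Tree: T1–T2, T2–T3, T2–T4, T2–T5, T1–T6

Yes; width 1.

Checking the three conditions: (i) the bags cover all of {1, 2, 3, 4, 5, 6, 7}; (ii) for each edge, some bag contains both endpoints; (iii) the bags containing any fixed vertex form a subtree. All hold, so the decomposition is valid with width 2 − 1 = 1.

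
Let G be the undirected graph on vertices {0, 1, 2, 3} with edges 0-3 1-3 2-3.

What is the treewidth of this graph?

1

A width-1 tree decomposition is:
Bags: B1 = {2, 3}  B2 = {1, 3}  B3 = {0, 3}
Tree: B1–B2, B1–B3
Every bag has size at most 2, so the width is 2 − 1 = 1 and tw(G) ≤ 1. Any graph with an edge has treewidth ≥ 1, and G has the edge 3–2. Combining the bounds, tw(G) = 1.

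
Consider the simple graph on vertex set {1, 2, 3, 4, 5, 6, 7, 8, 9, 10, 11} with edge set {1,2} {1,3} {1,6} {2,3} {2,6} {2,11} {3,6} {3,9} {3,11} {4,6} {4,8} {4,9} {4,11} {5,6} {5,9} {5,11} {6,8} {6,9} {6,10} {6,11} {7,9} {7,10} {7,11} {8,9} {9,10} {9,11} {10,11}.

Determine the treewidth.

A width-3 tree decomposition is:
Bags: B1 = {6, 9, 10, 11}  B2 = {3, 6, 9, 11}  B3 = {2, 3, 6, 11}  B4 = {7, 9, 10, 11}  B5 = {1, 2, 3, 6}  B6 = {4, 6, 9, 11}  B7 = {5, 6, 9, 11}  B8 = {4, 6, 8, 9}
Tree: B1–B2, B2–B3, B1–B4, B3–B5, B1–B6, B1–B7, B6–B8
Every bag has size at most 4, so the width is 4 − 1 = 3 and tw(G) ≤ 3. For the lower bound, the 4 vertices {1, 2, 3, 6} are pairwise adjacent, and any tree decomposition puts a clique entirely inside one bag — forcing width ≥ 3. Combining the bounds, tw(G) = 3.

3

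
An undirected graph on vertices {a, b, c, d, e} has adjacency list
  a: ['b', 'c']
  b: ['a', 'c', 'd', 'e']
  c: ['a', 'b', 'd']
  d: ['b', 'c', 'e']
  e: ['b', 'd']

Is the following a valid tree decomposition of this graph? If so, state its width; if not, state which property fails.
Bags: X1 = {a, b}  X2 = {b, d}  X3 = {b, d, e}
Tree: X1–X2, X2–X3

No — vertex c appears in no bag.

A tree decomposition must satisfy three properties: every vertex lies in some bag; for every edge, both endpoints lie together in some bag; and for every vertex, the bags containing it form a connected subtree. Here vertex c appears in no bag, so the decomposition is invalid.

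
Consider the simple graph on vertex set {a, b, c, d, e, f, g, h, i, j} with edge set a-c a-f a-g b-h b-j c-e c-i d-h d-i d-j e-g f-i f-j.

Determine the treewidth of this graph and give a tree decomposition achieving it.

Every bag has size at most 3, so the width is 3 − 1 = 2 and tw(G) ≤ 2. Since e–g–a–c–e is a cycle in G, G is not acyclic. Forests are exactly the graphs of treewidth ≤ 1, so tw(G) ≥ 2. Combining the bounds, tw(G) = 2.

Treewidth 2.
One optimal decomposition is:
Bags: B1 = {c, e, g}  B2 = {a, c, g}  B3 = {a, c, i}  B4 = {a, f, i}  B5 = {d, f, i}  B6 = {d, f, j}  B7 = {d, h, j}  B8 = {b, h, j}
Tree: B1–B2, B2–B3, B3–B4, B4–B5, B5–B6, B6–B7, B7–B8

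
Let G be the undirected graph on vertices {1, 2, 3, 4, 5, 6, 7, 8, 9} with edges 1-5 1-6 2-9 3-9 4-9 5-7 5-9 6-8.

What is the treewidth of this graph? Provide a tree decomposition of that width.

Every bag has size at most 2, so the width is 2 − 1 = 1 and tw(G) ≤ 1. G has an edge, so its treewidth is at least 1. Hence tw(G) = 1 exactly.

Treewidth 1.
One optimal decomposition is:
Bags: B1 = {3, 9}  B2 = {2, 9}  B3 = {4, 9}  B4 = {5, 9}  B5 = {1, 5}  B6 = {5, 7}  B7 = {1, 6}  B8 = {6, 8}
Tree: B1–B2, B1–B3, B2–B4, B4–B5, B5–B6, B5–B7, B7–B8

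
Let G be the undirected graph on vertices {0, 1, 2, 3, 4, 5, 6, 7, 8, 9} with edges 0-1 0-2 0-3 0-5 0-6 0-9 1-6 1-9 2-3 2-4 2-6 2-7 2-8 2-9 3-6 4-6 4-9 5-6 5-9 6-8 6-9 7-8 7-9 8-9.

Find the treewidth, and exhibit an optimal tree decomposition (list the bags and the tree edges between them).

Treewidth 3.
One such decomposition:
Bags: B1 = {2, 6, 8, 9}  B2 = {0, 2, 6, 9}  B3 = {2, 4, 6, 9}  B4 = {0, 2, 3, 6}  B5 = {0, 1, 6, 9}  B6 = {0, 5, 6, 9}  B7 = {2, 7, 8, 9}
Tree: B1–B2, B1–B3, B2–B4, B2–B5, B2–B6, B1–B7

The largest bag has 4 vertices, giving width 3; this decomposition certifies tw(G) ≤ 3. On the other hand G contains the 4-clique {0, 1, 6, 9}. A clique must lie in a single bag of any decomposition, so no decomposition can have width below 3. Combining the bounds, tw(G) = 3.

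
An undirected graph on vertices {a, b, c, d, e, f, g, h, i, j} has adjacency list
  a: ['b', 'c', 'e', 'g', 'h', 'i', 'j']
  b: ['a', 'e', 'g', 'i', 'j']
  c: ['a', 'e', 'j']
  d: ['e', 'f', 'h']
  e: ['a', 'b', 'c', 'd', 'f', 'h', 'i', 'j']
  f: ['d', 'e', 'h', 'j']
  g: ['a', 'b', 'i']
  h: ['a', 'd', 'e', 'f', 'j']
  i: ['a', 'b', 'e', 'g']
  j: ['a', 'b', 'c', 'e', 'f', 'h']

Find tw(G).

3

A width-3 tree decomposition is:
Bags: B1 = {a, b, e, j}  B2 = {a, c, e, j}  B3 = {a, e, h, j}  B4 = {e, f, h, j}  B5 = {a, b, e, i}  B6 = {d, e, f, h}  B7 = {a, b, g, i}
Tree: B1–B2, B2–B3, B3–B4, B1–B5, B4–B6, B5–B7
The largest bag has 4 vertices, giving width 3; this decomposition certifies tw(G) ≤ 3. Conversely, {a, b, g, i} is a clique of size 4, and the vertices of any clique must share a bag in every tree decomposition; so some bag has ≥ 4 vertices and tw(G) ≥ 3. The upper and lower bounds meet at 3, so that is the treewidth.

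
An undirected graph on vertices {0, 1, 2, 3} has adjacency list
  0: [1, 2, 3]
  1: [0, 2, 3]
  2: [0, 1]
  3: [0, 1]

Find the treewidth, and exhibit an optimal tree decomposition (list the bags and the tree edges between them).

Treewidth 2.
One optimal decomposition is:
Bags: B1 = {0, 1, 3}  B2 = {0, 1, 2}
Tree: B1–B2

Every bag has size at most 3, so the width is 3 − 1 = 2 and tw(G) ≤ 2. On the other hand G contains the 3-clique {0, 1, 2}. A clique must lie in a single bag of any decomposition, so no decomposition can have width below 2. Hence tw(G) = 2 exactly.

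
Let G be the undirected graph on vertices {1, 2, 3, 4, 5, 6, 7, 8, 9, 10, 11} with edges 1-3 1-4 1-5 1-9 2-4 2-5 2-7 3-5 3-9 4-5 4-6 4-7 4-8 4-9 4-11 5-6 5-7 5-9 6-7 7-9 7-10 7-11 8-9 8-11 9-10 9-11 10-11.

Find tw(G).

A width-3 tree decomposition is:
Bags: B1 = {4, 5, 7, 9}  B2 = {1, 4, 5, 9}  B3 = {4, 7, 9, 11}  B4 = {7, 9, 10, 11}  B5 = {2, 4, 5, 7}  B6 = {1, 3, 5, 9}  B7 = {4, 8, 9, 11}  B8 = {4, 5, 6, 7}
Tree: B1–B2, B1–B3, B3–B4, B1–B5, B2–B6, B3–B7, B1–B8
Every bag has size at most 4, so the width is 4 − 1 = 3 and tw(G) ≤ 3. For the lower bound, the 4 vertices {7, 9, 10, 11} are pairwise adjacent, and any tree decomposition puts a clique entirely inside one bag — forcing width ≥ 3. Combining the bounds, tw(G) = 3.

3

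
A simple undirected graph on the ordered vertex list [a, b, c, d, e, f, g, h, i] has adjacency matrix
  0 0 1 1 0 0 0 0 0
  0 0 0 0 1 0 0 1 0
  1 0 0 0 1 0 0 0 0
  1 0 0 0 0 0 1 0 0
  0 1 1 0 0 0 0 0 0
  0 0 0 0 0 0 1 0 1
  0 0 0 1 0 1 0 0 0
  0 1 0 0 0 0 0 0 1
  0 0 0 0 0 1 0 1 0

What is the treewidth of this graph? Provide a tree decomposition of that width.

The largest bag has 3 vertices, giving width 2; this decomposition certifies tw(G) ≤ 2. The edges e–c–a–d–g–f–i–h–b–e form a cycle, so G is not a tree and its treewidth is at least 2. Hence tw(G) = 2 exactly.

Treewidth 2.
One such decomposition:
Bags: B1 = {a, c, e}  B2 = {a, d, e}  B3 = {d, e, g}  B4 = {e, f, g}  B5 = {e, f, i}  B6 = {e, h, i}  B7 = {b, e, h}
Tree: B1–B2, B2–B3, B3–B4, B4–B5, B5–B6, B6–B7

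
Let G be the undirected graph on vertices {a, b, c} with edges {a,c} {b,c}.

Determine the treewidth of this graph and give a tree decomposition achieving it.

Treewidth 1.
One such decomposition:
Bags: B1 = {b, c}  B2 = {a, c}
Tree: B1–B2

Every bag has size at most 2, so the width is 2 − 1 = 1 and tw(G) ≤ 1. Since G has at least one edge (e.g. b–c), it is not an edgeless graph, so tw(G) ≥ 1. Combining the bounds, tw(G) = 1.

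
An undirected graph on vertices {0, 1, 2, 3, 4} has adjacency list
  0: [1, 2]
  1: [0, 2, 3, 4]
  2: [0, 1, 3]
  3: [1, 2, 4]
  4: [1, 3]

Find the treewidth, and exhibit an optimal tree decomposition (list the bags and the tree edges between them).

Treewidth 2.
One optimal decomposition is:
Bags: B1 = {1, 3, 4}  B2 = {1, 2, 3}  B3 = {0, 1, 2}
Tree: B1–B2, B2–B3

Every bag has size at most 3, so the width is 3 − 1 = 2 and tw(G) ≤ 2. On the other hand G contains the 3-clique {0, 1, 2}. A clique must lie in a single bag of any decomposition, so no decomposition can have width below 2. The upper and lower bounds meet at 2, so that is the treewidth.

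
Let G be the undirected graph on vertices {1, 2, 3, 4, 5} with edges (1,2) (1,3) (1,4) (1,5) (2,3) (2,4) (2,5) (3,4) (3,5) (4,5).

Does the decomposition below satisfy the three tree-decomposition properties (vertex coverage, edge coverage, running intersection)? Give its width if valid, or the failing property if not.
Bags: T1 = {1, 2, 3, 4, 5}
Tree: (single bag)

Checking the three conditions: (i) the bags cover all of {1, 2, 3, 4, 5}; (ii) for each edge, some bag contains both endpoints; (iii) the bags containing any fixed vertex form a subtree. All hold, so the decomposition is valid with width 5 − 1 = 4.

Yes; width 4.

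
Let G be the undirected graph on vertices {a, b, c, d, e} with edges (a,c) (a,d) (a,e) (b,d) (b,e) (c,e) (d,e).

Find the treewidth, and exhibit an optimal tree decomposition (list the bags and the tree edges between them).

Each bag holds 3 vertices, so the decomposition has width 2, which upper-bounds the treewidth. Conversely, {a, d, e} is a clique of size 3, and the vertices of any clique must share a bag in every tree decomposition; so some bag has ≥ 3 vertices and tw(G) ≥ 2. Therefore the treewidth is 2.

Treewidth 2.
One optimal decomposition is:
Bags: B1 = {a, c, e}  B2 = {a, d, e}  B3 = {b, d, e}
Tree: B1–B2, B2–B3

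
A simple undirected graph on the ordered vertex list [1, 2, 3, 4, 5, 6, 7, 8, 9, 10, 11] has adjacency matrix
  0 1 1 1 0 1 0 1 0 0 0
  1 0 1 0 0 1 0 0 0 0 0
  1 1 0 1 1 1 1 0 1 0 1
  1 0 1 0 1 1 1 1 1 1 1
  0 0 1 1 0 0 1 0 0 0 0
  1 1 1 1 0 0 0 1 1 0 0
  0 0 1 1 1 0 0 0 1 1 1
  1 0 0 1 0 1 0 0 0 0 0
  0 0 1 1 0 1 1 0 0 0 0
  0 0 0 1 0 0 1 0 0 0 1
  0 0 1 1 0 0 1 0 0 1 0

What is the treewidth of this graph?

3

A width-3 tree decomposition is:
Bags: B1 = {1, 2, 3, 6}  B2 = {1, 3, 4, 6}  B3 = {3, 4, 6, 9}  B4 = {3, 4, 7, 9}  B5 = {3, 4, 7, 11}  B6 = {1, 4, 6, 8}  B7 = {3, 4, 5, 7}  B8 = {4, 7, 10, 11}
Tree: B1–B2, B2–B3, B3–B4, B4–B5, B2–B6, B4–B7, B5–B8
Every bag has size at most 4, so the width is 4 − 1 = 3 and tw(G) ≤ 3. On the other hand G contains the 4-clique {1, 2, 3, 6}. A clique must lie in a single bag of any decomposition, so no decomposition can have width below 3. The upper and lower bounds meet at 3, so that is the treewidth.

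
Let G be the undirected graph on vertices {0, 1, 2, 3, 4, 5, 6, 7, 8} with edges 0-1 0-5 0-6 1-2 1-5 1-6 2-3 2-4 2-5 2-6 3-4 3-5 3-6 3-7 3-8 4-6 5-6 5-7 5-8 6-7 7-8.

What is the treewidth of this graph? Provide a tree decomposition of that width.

Treewidth 3.
Bags: B1 = {0, 1, 5, 6}  B2 = {1, 2, 5, 6}  B3 = {2, 3, 5, 6}  B4 = {3, 5, 6, 7}  B5 = {3, 5, 7, 8}  B6 = {2, 3, 4, 6}
Tree: B1–B2, B2–B3, B3–B4, B4–B5, B3–B6

The largest bag has 4 vertices, giving width 3; this decomposition certifies tw(G) ≤ 3. Conversely, {2, 3, 4, 6} is a clique of size 4, and the vertices of any clique must share a bag in every tree decomposition; so some bag has ≥ 4 vertices and tw(G) ≥ 3. Combining the bounds, tw(G) = 3.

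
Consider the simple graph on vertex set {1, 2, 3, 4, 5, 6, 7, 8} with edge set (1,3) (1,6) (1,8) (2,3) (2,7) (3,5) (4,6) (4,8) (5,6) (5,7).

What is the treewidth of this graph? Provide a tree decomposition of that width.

Treewidth 2.
Bags: B1 = {2, 5, 7}  B2 = {2, 3, 5}  B3 = {3, 5, 6}  B4 = {1, 3, 6}  B5 = {1, 4, 6}  B6 = {1, 4, 8}
Tree: B1–B2, B2–B3, B3–B4, B4–B5, B5–B6

Each bag holds 3 vertices, so the decomposition has width 2, which upper-bounds the treewidth. The edges 7–2–3–5–7 form a cycle, so G is not a tree and its treewidth is at least 2. Hence tw(G) = 2 exactly.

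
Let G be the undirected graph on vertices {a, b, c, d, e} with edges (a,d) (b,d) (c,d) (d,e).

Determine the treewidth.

1

A width-1 tree decomposition is:
Bags: B1 = {c, d}  B2 = {a, d}  B3 = {b, d}  B4 = {d, e}
Tree: B1–B2, B2–B3, B3–B4
The largest bag has 2 vertices, giving width 1; this decomposition certifies tw(G) ≤ 1. Since G has at least one edge (e.g. d–c), it is not an edgeless graph, so tw(G) ≥ 1. The upper and lower bounds meet at 1, so that is the treewidth.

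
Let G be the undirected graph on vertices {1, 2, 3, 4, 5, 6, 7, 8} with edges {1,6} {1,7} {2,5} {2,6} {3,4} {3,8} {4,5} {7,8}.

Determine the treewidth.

A width-2 tree decomposition is:
Bags: B1 = {2, 4, 5}  B2 = {2, 3, 4}  B3 = {2, 3, 8}  B4 = {2, 7, 8}  B5 = {1, 2, 7}  B6 = {1, 2, 6}
Tree: B1–B2, B2–B3, B3–B4, B4–B5, B5–B6
Each bag holds 3 vertices, so the decomposition has width 2, which upper-bounds the treewidth. Since 2–5–4–3–8–7–1–6–2 is a cycle in G, G is not acyclic. Forests are exactly the graphs of treewidth ≤ 1, so tw(G) ≥ 2. Hence tw(G) = 2 exactly.

2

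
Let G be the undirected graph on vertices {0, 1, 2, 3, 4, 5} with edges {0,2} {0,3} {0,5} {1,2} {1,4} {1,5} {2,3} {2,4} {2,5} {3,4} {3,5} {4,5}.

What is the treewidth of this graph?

3

A width-3 tree decomposition is:
Bags: B1 = {0, 2, 3, 5}  B2 = {2, 3, 4, 5}  B3 = {1, 2, 4, 5}
Tree: B1–B2, B2–B3
Each bag holds 4 vertices, so the decomposition has width 3, which upper-bounds the treewidth. On the other hand G contains the 4-clique {1, 2, 4, 5}. A clique must lie in a single bag of any decomposition, so no decomposition can have width below 3. Hence tw(G) = 3 exactly.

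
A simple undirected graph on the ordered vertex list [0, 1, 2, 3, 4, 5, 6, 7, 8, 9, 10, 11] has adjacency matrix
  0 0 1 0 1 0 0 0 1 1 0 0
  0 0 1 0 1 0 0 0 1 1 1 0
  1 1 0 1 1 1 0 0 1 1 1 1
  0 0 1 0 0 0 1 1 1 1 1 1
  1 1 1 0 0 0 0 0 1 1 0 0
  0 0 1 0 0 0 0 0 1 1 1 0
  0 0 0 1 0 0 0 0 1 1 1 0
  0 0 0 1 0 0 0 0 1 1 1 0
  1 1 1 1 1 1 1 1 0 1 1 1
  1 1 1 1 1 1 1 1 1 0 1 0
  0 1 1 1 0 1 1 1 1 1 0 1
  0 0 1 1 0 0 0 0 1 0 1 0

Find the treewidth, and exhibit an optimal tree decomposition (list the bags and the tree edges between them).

Each bag holds 5 vertices, so the decomposition has width 4, which upper-bounds the treewidth. For the lower bound, the 5 vertices {0, 2, 4, 8, 9} are pairwise adjacent, and any tree decomposition puts a clique entirely inside one bag — forcing width ≥ 4. Hence tw(G) = 4 exactly.

Treewidth 4.
One such decomposition:
Bags: B1 = {1, 2, 4, 8, 9}  B2 = {1, 2, 8, 9, 10}  B3 = {0, 2, 4, 8, 9}  B4 = {2, 3, 8, 9, 10}  B5 = {3, 6, 8, 9, 10}  B6 = {3, 7, 8, 9, 10}  B7 = {2, 3, 8, 10, 11}  B8 = {2, 5, 8, 9, 10}
Tree: B1–B2, B1–B3, B2–B4, B4–B5, B5–B6, B4–B7, B2–B8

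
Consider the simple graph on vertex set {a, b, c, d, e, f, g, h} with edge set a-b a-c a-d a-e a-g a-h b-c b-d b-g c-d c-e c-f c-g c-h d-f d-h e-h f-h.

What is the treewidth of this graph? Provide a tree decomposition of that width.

Treewidth 3.
Bags: B1 = {a, c, e, h}  B2 = {a, c, d, h}  B3 = {c, d, f, h}  B4 = {a, b, c, d}  B5 = {a, b, c, g}
Tree: B1–B2, B2–B3, B2–B4, B4–B5

Every bag has size at most 4, so the width is 4 − 1 = 3 and tw(G) ≤ 3. On the other hand G contains the 4-clique {a, c, d, h}. A clique must lie in a single bag of any decomposition, so no decomposition can have width below 3. The upper and lower bounds meet at 3, so that is the treewidth.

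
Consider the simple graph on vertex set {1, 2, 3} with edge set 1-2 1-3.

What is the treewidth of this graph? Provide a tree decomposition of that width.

The largest bag has 2 vertices, giving width 1; this decomposition certifies tw(G) ≤ 1. Since G has at least one edge (e.g. 3–1), it is not an edgeless graph, so tw(G) ≥ 1. Combining the bounds, tw(G) = 1.

Treewidth 1.
One optimal decomposition is:
Bags: B1 = {1, 3}  B2 = {1, 2}
Tree: B1–B2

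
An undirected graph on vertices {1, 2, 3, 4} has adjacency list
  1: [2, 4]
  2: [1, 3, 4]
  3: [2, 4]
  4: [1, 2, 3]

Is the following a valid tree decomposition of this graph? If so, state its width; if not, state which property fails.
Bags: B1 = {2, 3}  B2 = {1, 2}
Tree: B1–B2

A tree decomposition must satisfy three properties: every vertex lies in some bag; for every edge, both endpoints lie together in some bag; and for every vertex, the bags containing it form a connected subtree. Here vertex 4 appears in no bag, so the decomposition is invalid.

No — vertex 4 appears in no bag.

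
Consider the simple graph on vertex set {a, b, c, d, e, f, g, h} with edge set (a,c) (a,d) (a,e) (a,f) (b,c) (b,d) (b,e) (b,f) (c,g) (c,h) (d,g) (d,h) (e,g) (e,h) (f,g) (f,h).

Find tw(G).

4

A width-4 tree decomposition is:
Bags: B1 = {a, b, c, g, h}  B2 = {a, b, e, g, h}  B3 = {a, b, f, g, h}  B4 = {a, b, d, g, h}
Tree: B1–B2, B2–B3, B3–B4
Every bag has size at most 5, so the width is 5 − 1 = 4 and tw(G) ≤ 4. For the lower bound: the 5 vertex sets {c,h}, {e,g}, {b,f}, {a}, {d} are disjoint, each induces a connected subgraph, and every pair is joined by at least one edge of G. Contracting each set to a single vertex therefore yields K_{5} as a minor, and since treewidth is minor-monotone, tw(G) ≥ tw(K_{5}) = 4. Therefore the treewidth is 4.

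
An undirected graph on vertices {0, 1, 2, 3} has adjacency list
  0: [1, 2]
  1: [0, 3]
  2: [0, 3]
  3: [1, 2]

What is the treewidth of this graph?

A width-2 tree decomposition is:
Bags: B1 = {0, 1, 2}  B2 = {1, 2, 3}
Tree: B1–B2
Every bag has size at most 3, so the width is 3 − 1 = 2 and tw(G) ≤ 2. For the lower bound, G contains the cycle 2–0–1–3–2, so G is not a forest; only forests have treewidth ≤ 1, hence tw(G) ≥ 2. Hence tw(G) = 2 exactly.

2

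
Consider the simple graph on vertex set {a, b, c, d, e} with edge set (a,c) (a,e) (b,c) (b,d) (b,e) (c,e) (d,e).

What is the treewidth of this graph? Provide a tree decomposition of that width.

The largest bag has 3 vertices, giving width 2; this decomposition certifies tw(G) ≤ 2. On the other hand G contains the 3-clique {b, d, e}. A clique must lie in a single bag of any decomposition, so no decomposition can have width below 2. Therefore the treewidth is 2.

Treewidth 2.
One optimal decomposition is:
Bags: B1 = {a, c, e}  B2 = {b, c, e}  B3 = {b, d, e}
Tree: B1–B2, B2–B3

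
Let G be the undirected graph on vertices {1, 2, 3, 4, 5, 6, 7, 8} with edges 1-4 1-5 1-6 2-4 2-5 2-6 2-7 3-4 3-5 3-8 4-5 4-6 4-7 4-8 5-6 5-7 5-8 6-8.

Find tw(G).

3

A width-3 tree decomposition is:
Bags: B1 = {4, 5, 6, 8}  B2 = {2, 4, 5, 6}  B3 = {3, 4, 5, 8}  B4 = {1, 4, 5, 6}  B5 = {2, 4, 5, 7}
Tree: B1–B2, B1–B3, B2–B4, B2–B5
The largest bag has 4 vertices, giving width 3; this decomposition certifies tw(G) ≤ 3. For the lower bound, the 4 vertices {3, 4, 5, 8} are pairwise adjacent, and any tree decomposition puts a clique entirely inside one bag — forcing width ≥ 3. The upper and lower bounds meet at 3, so that is the treewidth.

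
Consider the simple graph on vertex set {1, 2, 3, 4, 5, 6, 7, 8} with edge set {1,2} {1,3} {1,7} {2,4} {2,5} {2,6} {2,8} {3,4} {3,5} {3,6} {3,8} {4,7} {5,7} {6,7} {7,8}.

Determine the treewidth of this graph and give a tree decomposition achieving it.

Every bag has size at most 4, so the width is 4 − 1 = 3 and tw(G) ≤ 3. For the lower bound: the 4 vertex sets {2,5}, {4,7}, {3}, {1} are disjoint, each induces a connected subgraph, and every pair is joined by at least one edge of G. Contracting each set to a single vertex therefore yields K_{4} as a minor, and since treewidth is minor-monotone, tw(G) ≥ tw(K_{4}) = 3. Combining the bounds, tw(G) = 3.

Treewidth 3.
One optimal decomposition is:
Bags: B1 = {2, 3, 5, 7}  B2 = {2, 3, 4, 7}  B3 = {1, 2, 3, 7}  B4 = {2, 3, 6, 7}  B5 = {2, 3, 7, 8}
Tree: B1–B2, B2–B3, B3–B4, B4–B5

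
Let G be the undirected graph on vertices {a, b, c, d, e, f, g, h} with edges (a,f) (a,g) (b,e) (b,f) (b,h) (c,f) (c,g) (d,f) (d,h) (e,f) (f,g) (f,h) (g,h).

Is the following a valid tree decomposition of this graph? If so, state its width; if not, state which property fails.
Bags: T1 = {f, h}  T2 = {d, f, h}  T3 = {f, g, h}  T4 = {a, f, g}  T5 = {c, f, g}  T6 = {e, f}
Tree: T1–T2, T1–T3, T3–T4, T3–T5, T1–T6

A tree decomposition must satisfy three properties: every vertex lies in some bag; for every edge, both endpoints lie together in some bag; and for every vertex, the bags containing it form a connected subtree. Here vertex b appears in no bag, so the decomposition is invalid.

No — vertex b appears in no bag.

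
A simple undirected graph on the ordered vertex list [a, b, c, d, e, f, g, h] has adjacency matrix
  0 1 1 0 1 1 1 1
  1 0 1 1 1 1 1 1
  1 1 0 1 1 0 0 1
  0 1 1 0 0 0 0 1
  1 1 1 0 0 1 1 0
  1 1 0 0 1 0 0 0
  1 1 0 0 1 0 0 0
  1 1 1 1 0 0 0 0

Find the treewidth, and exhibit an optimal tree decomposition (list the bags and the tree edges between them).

The largest bag has 4 vertices, giving width 3; this decomposition certifies tw(G) ≤ 3. For the lower bound, the 4 vertices {b, c, d, h} are pairwise adjacent, and any tree decomposition puts a clique entirely inside one bag — forcing width ≥ 3. Therefore the treewidth is 3.

Treewidth 3.
One such decomposition:
Bags: B1 = {a, b, c, e}  B2 = {a, b, e, g}  B3 = {a, b, c, h}  B4 = {a, b, e, f}  B5 = {b, c, d, h}
Tree: B1–B2, B1–B3, B2–B4, B3–B5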